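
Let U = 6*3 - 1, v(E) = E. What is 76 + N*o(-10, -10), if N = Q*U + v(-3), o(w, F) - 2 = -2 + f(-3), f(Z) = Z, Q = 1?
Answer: 34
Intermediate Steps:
o(w, F) = -3 (o(w, F) = 2 + (-2 - 3) = 2 - 5 = -3)
U = 17 (U = 18 - 1 = 17)
N = 14 (N = 1*17 - 3 = 17 - 3 = 14)
76 + N*o(-10, -10) = 76 + 14*(-3) = 76 - 42 = 34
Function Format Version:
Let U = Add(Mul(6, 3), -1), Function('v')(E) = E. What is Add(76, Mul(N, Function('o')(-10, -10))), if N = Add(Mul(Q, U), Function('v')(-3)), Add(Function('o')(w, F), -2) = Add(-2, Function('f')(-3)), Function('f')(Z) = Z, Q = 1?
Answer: 34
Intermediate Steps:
Function('o')(w, F) = -3 (Function('o')(w, F) = Add(2, Add(-2, -3)) = Add(2, -5) = -3)
U = 17 (U = Add(18, -1) = 17)
N = 14 (N = Add(Mul(1, 17), -3) = Add(17, -3) = 14)
Add(76, Mul(N, Function('o')(-10, -10))) = Add(76, Mul(14, -3)) = Add(76, -42) = 34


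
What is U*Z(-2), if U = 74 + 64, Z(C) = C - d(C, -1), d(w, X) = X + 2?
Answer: -414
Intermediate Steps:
d(w, X) = 2 + X
Z(C) = -1 + C (Z(C) = C - (2 - 1) = C - 1*1 = C - 1 = -1 + C)
U = 138
U*Z(-2) = 138*(-1 - 2) = 138*(-3) = -414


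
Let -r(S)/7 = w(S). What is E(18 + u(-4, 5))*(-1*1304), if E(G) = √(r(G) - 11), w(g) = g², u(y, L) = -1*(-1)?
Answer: -3912*I*√282 ≈ -65694.0*I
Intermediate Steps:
u(y, L) = 1
r(S) = -7*S²
E(G) = √(-11 - 7*G²) (E(G) = √(-7*G² - 11) = √(-11 - 7*G²))
E(18 + u(-4, 5))*(-1*1304) = √(-11 - 7*(18 + 1)²)*(-1*1304) = √(-11 - 7*19²)*(-1304) = √(-11 - 7*361)*(-1304) = √(-11 - 2527)*(-1304) = √(-2538)*(-1304) = (3*I*√282)*(-1304) = -3912*I*√282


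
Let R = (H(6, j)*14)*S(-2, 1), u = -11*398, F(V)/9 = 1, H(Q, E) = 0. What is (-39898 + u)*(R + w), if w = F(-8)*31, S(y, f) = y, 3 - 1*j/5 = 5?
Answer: -12353004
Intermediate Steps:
j = -10 (j = 15 - 5*5 = 15 - 25 = -10)
F(V) = 9 (F(V) = 9*1 = 9)
u = -4378
R = 0 (R = (0*14)*(-2) = 0*(-2) = 0)
w = 279 (w = 9*31 = 279)
(-39898 + u)*(R + w) = (-39898 - 4378)*(0 + 279) = -44276*279 = -12353004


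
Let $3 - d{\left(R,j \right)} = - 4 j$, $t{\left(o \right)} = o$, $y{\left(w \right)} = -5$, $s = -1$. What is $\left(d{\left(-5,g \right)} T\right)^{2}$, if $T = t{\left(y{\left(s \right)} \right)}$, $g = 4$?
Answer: $9025$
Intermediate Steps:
$T = -5$
$d{\left(R,j \right)} = 3 + 4 j$ ($d{\left(R,j \right)} = 3 - - 4 j = 3 + 4 j$)
$\left(d{\left(-5,g \right)} T\right)^{2} = \left(\left(3 + 4 \cdot 4\right) \left(-5\right)\right)^{2} = \left(\left(3 + 16\right) \left(-5\right)\right)^{2} = \left(19 \left(-5\right)\right)^{2} = \left(-95\right)^{2} = 9025$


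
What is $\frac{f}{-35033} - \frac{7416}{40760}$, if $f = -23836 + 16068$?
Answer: $\frac{7102369}{178493135} \approx 0.039791$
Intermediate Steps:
$f = -7768$
$\frac{f}{-35033} - \frac{7416}{40760} = - \frac{7768}{-35033} - \frac{7416}{40760} = \left(-7768\right) \left(- \frac{1}{35033}\right) - \frac{927}{5095} = \frac{7768}{35033} - \frac{927}{5095} = \frac{7102369}{178493135}$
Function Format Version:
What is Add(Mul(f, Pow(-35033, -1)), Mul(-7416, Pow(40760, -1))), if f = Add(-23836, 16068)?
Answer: Rational(7102369, 178493135) ≈ 0.039791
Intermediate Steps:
f = -7768
Add(Mul(f, Pow(-35033, -1)), Mul(-7416, Pow(40760, -1))) = Add(Mul(-7768, Pow(-35033, -1)), Mul(-7416, Pow(40760, -1))) = Add(Mul(-7768, Rational(-1, 35033)), Mul(-7416, Rational(1, 40760))) = Add(Rational(7768, 35033), Rational(-927, 5095)) = Rational(7102369, 178493135)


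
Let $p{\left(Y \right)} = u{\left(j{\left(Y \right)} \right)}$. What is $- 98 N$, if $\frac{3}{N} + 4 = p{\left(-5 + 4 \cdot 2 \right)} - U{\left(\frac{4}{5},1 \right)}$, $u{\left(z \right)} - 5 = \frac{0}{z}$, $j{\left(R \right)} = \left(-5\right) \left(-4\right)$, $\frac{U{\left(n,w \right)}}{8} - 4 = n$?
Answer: $\frac{1470}{187} \approx 7.861$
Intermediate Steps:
$U{\left(n,w \right)} = 32 + 8 n$
$j{\left(R \right)} = 20$
$u{\left(z \right)} = 5$ ($u{\left(z \right)} = 5 + \frac{0}{z} = 5 + 0 = 5$)
$p{\left(Y \right)} = 5$
$N = - \frac{15}{187}$ ($N = \frac{3}{-4 - \left(27 + 8 \cdot 4 \cdot \frac{1}{5}\right)} = \frac{3}{-4 - \left(27 + \frac{32}{5}\right)} = \frac{3}{-4 + \left(5 - \left(32 + \frac{32}{5}\right)\right)} = \frac{3}{-4 + \left(5 - \frac{192}{5}\right)} = \frac{3}{-4 - \frac{167}{5}} = \frac{3}{- \frac{187}{5}} = 3 \left(- \frac{5}{187}\right) = - \frac{15}{187} \approx -0.080214$)
$- 98 N = \left(-98\right) \left(- \frac{15}{187}\right) = \frac{1470}{187}$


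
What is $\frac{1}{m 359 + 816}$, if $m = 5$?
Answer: $\frac{1}{2611} \approx 0.000383$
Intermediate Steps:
$\frac{1}{m 359 + 816} = \frac{1}{5 \cdot 359 + 816} = \frac{1}{1795 + 816} = \frac{1}{2611}$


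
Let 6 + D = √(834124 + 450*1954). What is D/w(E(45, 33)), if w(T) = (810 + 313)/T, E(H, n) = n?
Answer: -198/1123 + 132*√107089/1123 ≈ 38.289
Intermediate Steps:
w(T) = 1123/T
D = -6 + 4*√107089 (D = -6 + √(834124 + 450*1954) = -6 + √(834124 + 879300) = -6 + √1713424 = -6 + 4*√107089 ≈ 1303.0)
D/w(E(45, 33)) = (-6 + 4*√107089)/((1123/33)) = (-6 + 4*√107089)/((1123*(1/33))) = (-6 + 4*√107089)/(1123/33) = (-6 + 4*√107089)*(33/1123) = -198/1123 + 132*√107089/1123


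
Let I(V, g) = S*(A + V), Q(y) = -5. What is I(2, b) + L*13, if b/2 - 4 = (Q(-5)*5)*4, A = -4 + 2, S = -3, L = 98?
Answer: 1274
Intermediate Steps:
A = -2
b = -192 (b = 8 + 2*(-5*5*4) = 8 + 2*(-25*4) = 8 + 2*(-100) = 8 - 200 = -192)
I(V, g) = 6 - 3*V (I(V, g) = -3*(-2 + V) = 6 - 3*V)
I(2, b) + L*13 = (6 - 3*2) + 98*13 = (6 - 6) + 1274 = 0 + 1274 = 1274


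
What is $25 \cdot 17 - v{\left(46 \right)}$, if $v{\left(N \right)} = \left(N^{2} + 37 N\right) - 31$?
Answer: $-3362$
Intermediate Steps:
$v{\left(N \right)} = -31 + N^{2} + 37 N$ ($v{\left(N \right)} = \left(N^{2} + 37 N\right) - 31 = -31 + N^{2} + 37 N$)
$25 \cdot 17 - v{\left(46 \right)} = 25 \cdot 17 - \left(-31 + 46^{2} + 37 \cdot 46\right) = 425 - \left(-31 + 2116 + 1702\right) = 425 - 3787 = -3362$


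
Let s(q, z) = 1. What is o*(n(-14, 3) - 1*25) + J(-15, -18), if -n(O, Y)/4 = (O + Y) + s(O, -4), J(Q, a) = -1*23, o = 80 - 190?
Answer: -1673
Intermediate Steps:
o = -110
J(Q, a) = -23
n(O, Y) = -4 - 4*O - 4*Y (n(O, Y) = -4*((O + Y) + 1) = -4*(1 + O + Y) = -4 - 4*O - 4*Y)
o*(n(-14, 3) - 1*25) + J(-15, -18) = -110*((-4 - 4*(-14) - 4*3) - 1*25) - 23 = -110*((-4 + 56 - 12) - 25) - 23 = -110*(40 - 25) - 23 = -110*15 - 23 = -1650 - 23 = -1673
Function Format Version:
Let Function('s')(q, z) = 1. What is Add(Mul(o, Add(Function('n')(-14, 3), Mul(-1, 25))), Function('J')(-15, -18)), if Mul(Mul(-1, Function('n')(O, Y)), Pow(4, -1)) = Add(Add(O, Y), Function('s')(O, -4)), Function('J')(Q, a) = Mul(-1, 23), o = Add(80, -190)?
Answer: -1673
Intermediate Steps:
o = -110
Function('J')(Q, a) = -23
Function('n')(O, Y) = Add(-4, Mul(-4, O), Mul(-4, Y)) (Function('n')(O, Y) = Mul(-4, Add(Add(O, Y), 1)) = Mul(-4, Add(1, O, Y)) = Add(-4, Mul(-4, O), Mul(-4, Y)))
Add(Mul(o, Add(Function('n')(-14, 3), Mul(-1, 25))), Function('J')(-15, -18)) = Add(Mul(-110, Add(Add(-4, Mul(-4, -14), Mul(-4, 3)), Mul(-1, 25))), -23) = Add(Mul(-110, Add(Add(-4, 56, -12), -25)), -23) = Add(Mul(-110, Add(40, -25)), -23) = Add(Mul(-110, 15), -23) = Add(-1650, -23) = -1673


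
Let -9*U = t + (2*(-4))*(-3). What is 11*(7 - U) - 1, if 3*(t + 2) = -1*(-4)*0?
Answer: 926/9 ≈ 102.89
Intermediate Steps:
t = -2 (t = -2 + (-1*(-4)*0)/3 = -2 + (4*0)/3 = -2 + (⅓)*0 = -2 + 0 = -2)
U = -22/9 (U = -(-2 + (2*(-4))*(-3))/9 = -(-2 - 8*(-3))/9 = -(-2 + 24)/9 = -⅑*22 = -22/9 ≈ -2.4444)
11*(7 - U) - 1 = 11*(7 - 1*(-22/9)) - 1 = 11*(7 + 22/9) - 1 = 11*(85/9) - 1 = 935/9 - 1 = 926/9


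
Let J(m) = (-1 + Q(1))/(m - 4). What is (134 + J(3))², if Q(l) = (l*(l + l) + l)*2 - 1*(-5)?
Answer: 15376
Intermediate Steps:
Q(l) = 5 + 2*l + 4*l² (Q(l) = (l*(2*l) + l)*2 + 5 = (2*l² + l)*2 + 5 = (l + 2*l²)*2 + 5 = (2*l + 4*l²) + 5 = 5 + 2*l + 4*l²)
J(m) = 10/(-4 + m) (J(m) = (-1 + (5 + 2*1 + 4*1²))/(m - 4) = (-1 + (5 + 2 + 4*1))/(-4 + m) = (-1 + (5 + 2 + 4))/(-4 + m) = (-1 + 11)/(-4 + m) = 10/(-4 + m))
(134 + J(3))² = (134 + 10/(-4 + 3))² = (134 + 10/(-1))² = (134 + 10*(-1))² = (134 - 10)² = 124² = 15376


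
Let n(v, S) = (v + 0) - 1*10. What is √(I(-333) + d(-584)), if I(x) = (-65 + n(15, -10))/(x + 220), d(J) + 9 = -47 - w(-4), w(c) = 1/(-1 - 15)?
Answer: 5*I*√452791/452 ≈ 7.4436*I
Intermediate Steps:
w(c) = -1/16 (w(c) = 1/(-16) = -1/16)
d(J) = -895/16 (d(J) = -9 + (-47 - 1*(-1/16)) = -9 + (-47 + 1/16) = -9 - 751/16 = -895/16)
n(v, S) = -10 + v (n(v, S) = v - 10 = -10 + v)
I(x) = -60/(220 + x) (I(x) = (-65 + (-10 + 15))/(x + 220) = (-65 + 5)/(220 + x) = -60/(220 + x))
√(I(-333) + d(-584)) = √(-60/(220 - 333) - 895/16) = √(-60/(-113) - 895/16) = √(-60*(-1/113) - 895/16) = √(60/113 - 895/16) = √(-100175/1808) = 5*I*√452791/452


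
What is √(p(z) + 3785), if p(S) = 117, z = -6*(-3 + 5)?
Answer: √3902 ≈ 62.466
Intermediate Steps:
z = -12 (z = -6*2 = -12)
√(p(z) + 3785) = √(117 + 3785) = √3902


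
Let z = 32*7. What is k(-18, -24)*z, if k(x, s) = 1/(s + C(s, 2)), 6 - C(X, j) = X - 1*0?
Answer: 112/3 ≈ 37.333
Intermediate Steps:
z = 224
C(X, j) = 6 - X (C(X, j) = 6 - (X - 1*0) = 6 - (X + 0) = 6 - X)
k(x, s) = ⅙ (k(x, s) = 1/(s + (6 - s)) = 1/6 = ⅙)
k(-18, -24)*z = (⅙)*224 = 112/3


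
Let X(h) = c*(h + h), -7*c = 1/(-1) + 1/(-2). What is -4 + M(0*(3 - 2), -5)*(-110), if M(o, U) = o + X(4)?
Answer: -1348/7 ≈ -192.57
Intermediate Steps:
c = 3/14 (c = -(1/(-1) + 1/(-2))/7 = -(1*(-1) + 1*(-1/2))/7 = -(-1 - 1/2)/7 = -1/7*(-3/2) = 3/14 ≈ 0.21429)
X(h) = 3*h/7 (X(h) = 3*(h + h)/14 = 3*(2*h)/14 = 3*h/7)
M(o, U) = 12/7 + o (M(o, U) = o + (3/7)*4 = o + 12/7 = 12/7 + o)
-4 + M(0*(3 - 2), -5)*(-110) = -4 + (12/7 + 0*(3 - 2))*(-110) = -4 + (12/7 + 0*1)*(-110) = -4 + (12/7 + 0)*(-110) = -4 + (12/7)*(-110) = -4 - 1320/7 = -1348/7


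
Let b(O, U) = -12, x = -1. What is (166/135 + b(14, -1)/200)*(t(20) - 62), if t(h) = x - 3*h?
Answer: -64739/450 ≈ -143.86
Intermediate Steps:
t(h) = -1 - 3*h
(166/135 + b(14, -1)/200)*(t(20) - 62) = (166/135 - 12/200)*((-1 - 3*20) - 62) = (166*(1/135) - 12*1/200)*((-1 - 60) - 62) = (166/135 - 3/50)*(-61 - 62) = (1579/1350)*(-123) = -64739/450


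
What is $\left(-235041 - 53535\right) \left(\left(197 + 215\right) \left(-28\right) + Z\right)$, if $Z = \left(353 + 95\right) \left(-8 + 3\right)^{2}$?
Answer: $96961536$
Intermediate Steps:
$Z = 11200$ ($Z = 448 \left(-5\right)^{2} = 448 \cdot 25 = 11200$)
$\left(-235041 - 53535\right) \left(\left(197 + 215\right) \left(-28\right) + Z\right) = \left(-235041 - 53535\right) \left(\left(197 + 215\right) \left(-28\right) + 11200\right) = - 288576 \left(412 \left(-28\right) + 11200\right) = - 288576 \left(-11536 + 11200\right) = \left(-288576\right) \left(-336\right) = 96961536$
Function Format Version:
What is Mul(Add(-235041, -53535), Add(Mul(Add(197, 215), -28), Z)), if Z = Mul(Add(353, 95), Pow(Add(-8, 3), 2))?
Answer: 96961536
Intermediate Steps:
Z = 11200 (Z = Mul(448, Pow(-5, 2)) = Mul(448, 25) = 11200)
Mul(Add(-235041, -53535), Add(Mul(Add(197, 215), -28), Z)) = Mul(Add(-235041, -53535), Add(Mul(Add(197, 215), -28), 11200)) = Mul(-288576, Add(Mul(412, -28), 11200)) = Mul(-288576, Add(-11536, 11200)) = Mul(-288576, -336) = 96961536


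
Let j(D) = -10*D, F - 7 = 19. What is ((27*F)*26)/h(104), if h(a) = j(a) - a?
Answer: -351/22 ≈ -15.955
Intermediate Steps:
F = 26 (F = 7 + 19 = 26)
h(a) = -11*a (h(a) = -10*a - a = -11*a)
((27*F)*26)/h(104) = ((27*26)*26)/((-11*104)) = (702*26)/(-1144) = 18252*(-1/1144) = -351/22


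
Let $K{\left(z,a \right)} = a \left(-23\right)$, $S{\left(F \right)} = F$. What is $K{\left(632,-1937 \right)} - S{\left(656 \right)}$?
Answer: $43895$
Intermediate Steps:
$K{\left(z,a \right)} = - 23 a$
$K{\left(632,-1937 \right)} - S{\left(656 \right)} = \left(-23\right) \left(-1937\right) - 656 = 44551 - 656 = 43895$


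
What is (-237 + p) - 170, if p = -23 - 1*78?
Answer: -508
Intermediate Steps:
p = -101 (p = -23 - 78 = -101)
(-237 + p) - 170 = (-237 - 101) - 170 = -338 - 170 = -508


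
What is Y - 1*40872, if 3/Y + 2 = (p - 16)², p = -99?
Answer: -540450453/13223 ≈ -40872.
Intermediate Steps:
Y = 3/13223 (Y = 3/(-2 + (-99 - 16)²) = 3/(-2 + (-115)²) = 3/(-2 + 13225) = 3/13223 ≈ 0.00022688)
Y - 1*40872 = 3/13223 - 1*40872 = 3/13223 - 40872 = -540450453/13223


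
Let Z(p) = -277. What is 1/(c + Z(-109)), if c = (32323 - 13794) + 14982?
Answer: 1/33234 ≈ 3.0090e-5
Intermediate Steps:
c = 33511 (c = 18529 + 14982 = 33511)
1/(c + Z(-109)) = 1/(33511 - 277) = 1/33234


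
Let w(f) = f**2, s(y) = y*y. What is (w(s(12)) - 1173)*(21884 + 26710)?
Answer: 950644422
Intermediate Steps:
s(y) = y**2
(w(s(12)) - 1173)*(21884 + 26710) = ((12**2)**2 - 1173)*(21884 + 26710) = (144**2 - 1173)*48594 = (20736 - 1173)*48594 = 19563*48594 = 950644422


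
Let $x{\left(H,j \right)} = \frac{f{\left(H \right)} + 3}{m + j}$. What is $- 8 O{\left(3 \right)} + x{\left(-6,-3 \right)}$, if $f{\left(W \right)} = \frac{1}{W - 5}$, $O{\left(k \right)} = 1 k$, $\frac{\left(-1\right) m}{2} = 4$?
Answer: $- \frac{2936}{121} \approx -24.264$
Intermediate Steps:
$m = -8$ ($m = \left(-2\right) 4 = -8$)
$O{\left(k \right)} = k$
$f{\left(W \right)} = \frac{1}{-5 + W}$
$x{\left(H,j \right)} = \frac{3 + \frac{1}{-5 + H}}{-8 + j}$ ($x{\left(H,j \right)} = \frac{\frac{1}{-5 + H} + 3}{-8 + j} = \frac{3 + \frac{1}{-5 + H}}{-8 + j}$)
$- 8 O{\left(3 \right)} + x{\left(-6,-3 \right)} = \left(-8\right) 3 + \frac{-14 + 3 \left(-6\right)}{\left(-8 - 3\right) \left(-5 - 6\right)} = -24 + \frac{-14 - 18}{\left(-11\right) \left(-11\right)} = -24 - \left(- \frac{1}{121}\right) \left(-32\right) = -24 - \frac{32}{121} = - \frac{2936}{121}$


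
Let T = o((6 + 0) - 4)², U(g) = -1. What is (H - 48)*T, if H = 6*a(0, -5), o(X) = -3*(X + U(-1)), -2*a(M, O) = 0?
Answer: -432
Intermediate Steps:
a(M, O) = 0 (a(M, O) = -½*0 = 0)
o(X) = 3 - 3*X (o(X) = -3*(X - 1) = -3*(-1 + X) = 3 - 3*X)
T = 9 (T = (3 - 3*((6 + 0) - 4))² = (3 - 3*(6 - 4))² = (3 - 3*2)² = (3 - 6)² = (-3)² = 9)
H = 0 (H = 6*0 = 0)
(H - 48)*T = (0 - 48)*9 = -48*9 = -432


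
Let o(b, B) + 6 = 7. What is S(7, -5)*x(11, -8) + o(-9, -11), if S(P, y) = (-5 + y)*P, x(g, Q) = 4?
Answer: -279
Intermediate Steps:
S(P, y) = P*(-5 + y)
o(b, B) = 1 (o(b, B) = -6 + 7 = 1)
S(7, -5)*x(11, -8) + o(-9, -11) = (7*(-5 - 5))*4 + 1 = (7*(-10))*4 + 1 = -70*4 + 1 = -280 + 1 = -279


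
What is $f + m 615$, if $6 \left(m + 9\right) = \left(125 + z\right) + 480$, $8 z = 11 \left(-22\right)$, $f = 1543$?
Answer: $\frac{439359}{8} \approx 54920.0$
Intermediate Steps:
$z = - \frac{121}{4}$ ($z = \frac{11 \left(-22\right)}{8} = \frac{1}{8} \left(-242\right) = - \frac{121}{4} \approx -30.25$)
$m = \frac{2083}{24}$ ($m = -9 + \frac{\left(125 - \frac{121}{4}\right) + 480}{6} = -9 + \frac{\frac{379}{4} + 480}{6} = -9 + \frac{1}{6} \cdot \frac{2299}{4} = -9 + \frac{2299}{24} = \frac{2083}{24} \approx 86.792$)
$f + m 615 = 1543 + \frac{2083}{24} \cdot 615 = 1543 + \frac{427015}{8} = \frac{439359}{8}$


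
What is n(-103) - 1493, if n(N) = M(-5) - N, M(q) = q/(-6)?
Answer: -8335/6 ≈ -1389.2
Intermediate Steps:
M(q) = -q/6 (M(q) = q*(-1/6) = -q/6)
n(N) = 5/6 - N (n(N) = -1/6*(-5) - N = 5/6 - N)
n(-103) - 1493 = (5/6 - 1*(-103)) - 1493 = (5/6 + 103) - 1493 = 623/6 - 1493 = -8335/6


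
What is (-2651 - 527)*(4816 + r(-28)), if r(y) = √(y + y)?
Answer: -15305248 - 6356*I*√14 ≈ -1.5305e+7 - 23782.0*I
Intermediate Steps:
r(y) = √2*√y (r(y) = √(2*y) = √2*√y)
(-2651 - 527)*(4816 + r(-28)) = (-2651 - 527)*(4816 + √2*√(-28)) = -3178*(4816 + √2*(2*I*√7)) = -3178*(4816 + 2*I*√14) = -15305248 - 6356*I*√14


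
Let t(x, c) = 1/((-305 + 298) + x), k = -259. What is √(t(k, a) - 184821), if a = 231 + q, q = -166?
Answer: I*√13077194942/266 ≈ 429.91*I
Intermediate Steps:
a = 65 (a = 231 - 166 = 65)
t(x, c) = 1/(-7 + x)
√(t(k, a) - 184821) = √(1/(-7 - 259) - 184821) = √(1/(-266) - 184821) = √(-1/266 - 184821) = √(-49162387/266) = I*√13077194942/266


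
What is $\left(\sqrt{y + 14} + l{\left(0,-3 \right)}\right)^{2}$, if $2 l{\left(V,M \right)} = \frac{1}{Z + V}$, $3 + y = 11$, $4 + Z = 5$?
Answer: $\frac{89}{4} + \sqrt{22} \approx 26.94$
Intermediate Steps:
$Z = 1$ ($Z = -4 + 5 = 1$)
$y = 8$ ($y = -3 + 11 = 8$)
$l{\left(V,M \right)} = \frac{1}{2 \left(1 + V\right)}$
$\left(\sqrt{y + 14} + l{\left(0,-3 \right)}\right)^{2} = \left(\sqrt{8 + 14} + \frac{1}{2 \left(1 + 0\right)}\right)^{2} = \left(\sqrt{22} + \frac{1}{2 \cdot 1}\right)^{2} = \left(\sqrt{22} + \frac{1}{2} \cdot 1\right)^{2} = \left(\sqrt{22} + \frac{1}{2}\right)^{2} = \left(\frac{1}{2} + \sqrt{22}\right)^{2}$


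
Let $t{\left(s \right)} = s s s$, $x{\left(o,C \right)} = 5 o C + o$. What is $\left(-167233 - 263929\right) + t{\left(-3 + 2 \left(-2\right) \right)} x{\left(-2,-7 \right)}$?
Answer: $-454486$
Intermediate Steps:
$x{\left(o,C \right)} = o + 5 C o$ ($x{\left(o,C \right)} = 5 C o + o = o + 5 C o$)
$t{\left(s \right)} = s^{3}$ ($t{\left(s \right)} = s^{2} s = s^{3}$)
$\left(-167233 - 263929\right) + t{\left(-3 + 2 \left(-2\right) \right)} x{\left(-2,-7 \right)} = \left(-167233 - 263929\right) + \left(-3 + 2 \left(-2\right)\right)^{3} \left(- 2 \left(1 + 5 \left(-7\right)\right)\right) = -431162 + \left(-3 - 4\right)^{3} \left(- 2 \left(1 - 35\right)\right) = -431162 + \left(-7\right)^{3} \left(\left(-2\right) \left(-34\right)\right) = -431162 - 23324 = -454486$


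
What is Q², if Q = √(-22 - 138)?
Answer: -160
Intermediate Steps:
Q = 4*I*√10 (Q = √(-160) = 4*I*√10 ≈ 12.649*I)
Q² = (4*I*√10)² = -160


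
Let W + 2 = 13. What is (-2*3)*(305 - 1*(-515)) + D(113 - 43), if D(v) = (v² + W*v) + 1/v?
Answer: 52501/70 ≈ 750.01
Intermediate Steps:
W = 11 (W = -2 + 13 = 11)
D(v) = 1/v + v² + 11*v (D(v) = (v² + 11*v) + 1/v = 1/v + v² + 11*v)
(-2*3)*(305 - 1*(-515)) + D(113 - 43) = (-2*3)*(305 - 1*(-515)) + (1 + (113 - 43)²*(11 + (113 - 43)))/(113 - 43) = -6*(305 + 515) + (1 + 70²*(11 + 70))/70 = -6*820 + (1 + 4900*81)/70 = -4920 + (1 + 396900)/70 = -4920 + (1/70)*396901 = -4920 + 396901/70 = 52501/70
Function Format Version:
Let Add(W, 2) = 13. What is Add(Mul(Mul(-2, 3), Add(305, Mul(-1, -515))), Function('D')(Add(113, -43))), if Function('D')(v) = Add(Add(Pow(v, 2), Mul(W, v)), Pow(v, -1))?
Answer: Rational(52501, 70) ≈ 750.01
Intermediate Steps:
W = 11 (W = Add(-2, 13) = 11)
Function('D')(v) = Add(Pow(v, -1), Pow(v, 2), Mul(11, v)) (Function('D')(v) = Add(Add(Pow(v, 2), Mul(11, v)), Pow(v, -1)) = Add(Pow(v, -1), Pow(v, 2), Mul(11, v)))
Add(Mul(Mul(-2, 3), Add(305, Mul(-1, -515))), Function('D')(Add(113, -43))) = Add(Mul(Mul(-2, 3), Add(305, Mul(-1, -515))), Mul(Pow(Add(113, -43), -1), Add(1, Mul(Pow(Add(113, -43), 2), Add(11, Add(113, -43)))))) = Add(Mul(-6, Add(305, 515)), Mul(Pow(70, -1), Add(1, Mul(Pow(70, 2), Add(11, 70))))) = Add(Mul(-6, 820), Mul(Rational(1, 70), Add(1, Mul(4900, 81)))) = Add(-4920, Mul(Rational(1, 70), Add(1, 396900))) = Add(-4920, Mul(Rational(1, 70), 396901)) = Add(-4920, Rational(396901, 70)) = Rational(52501, 70)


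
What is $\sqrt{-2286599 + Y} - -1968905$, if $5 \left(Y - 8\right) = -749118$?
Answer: $1968905 + \frac{i \sqrt{60910365}}{5} \approx 1.9689 \cdot 10^{6} + 1560.9 i$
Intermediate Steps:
$Y = - \frac{749078}{5}$ ($Y = 8 + \frac{1}{5} \left(-749118\right) = 8 - \frac{749118}{5} = - \frac{749078}{5} \approx -1.4982 \cdot 10^{5}$)
$\sqrt{-2286599 + Y} - -1968905 = \sqrt{-2286599 - \frac{749078}{5}} - -1968905 = \sqrt{- \frac{12182073}{5}} + 1968905 = \frac{i \sqrt{60910365}}{5} + 1968905 = 1968905 + \frac{i \sqrt{60910365}}{5}$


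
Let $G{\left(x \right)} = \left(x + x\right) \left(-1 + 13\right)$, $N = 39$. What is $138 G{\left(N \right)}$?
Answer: $129168$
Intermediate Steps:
$G{\left(x \right)} = 24 x$ ($G{\left(x \right)} = 2 x 12 = 24 x$)
$138 G{\left(N \right)} = 138 \cdot 24 \cdot 39 = 138 \cdot 936 = 129168$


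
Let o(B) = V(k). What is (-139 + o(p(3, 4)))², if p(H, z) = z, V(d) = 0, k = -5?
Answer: 19321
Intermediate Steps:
o(B) = 0
(-139 + o(p(3, 4)))² = (-139 + 0)² = (-139)² = 19321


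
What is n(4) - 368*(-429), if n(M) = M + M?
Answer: 157880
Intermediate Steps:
n(M) = 2*M
n(4) - 368*(-429) = 2*4 - 368*(-429) = 8 + 157872 = 157880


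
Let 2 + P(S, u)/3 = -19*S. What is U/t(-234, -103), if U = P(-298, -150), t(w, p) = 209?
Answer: 16980/209 ≈ 81.244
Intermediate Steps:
P(S, u) = -6 - 57*S (P(S, u) = -6 + 3*(-19*S) = -6 - 57*S)
U = 16980 (U = -6 - 57*(-298) = -6 + 16986 = 16980)
U/t(-234, -103) = 16980/209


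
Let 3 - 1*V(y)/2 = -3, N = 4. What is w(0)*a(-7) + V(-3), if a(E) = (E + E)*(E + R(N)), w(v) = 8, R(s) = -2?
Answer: 1020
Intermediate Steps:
V(y) = 12 (V(y) = 6 - 2*(-3) = 6 + 6 = 12)
a(E) = 2*E*(-2 + E) (a(E) = (E + E)*(E - 2) = (2*E)*(-2 + E) = 2*E*(-2 + E))
w(0)*a(-7) + V(-3) = 8*(2*(-7)*(-2 - 7)) + 12 = 8*(2*(-7)*(-9)) + 12 = 8*126 + 12 = 1008 + 12 = 1020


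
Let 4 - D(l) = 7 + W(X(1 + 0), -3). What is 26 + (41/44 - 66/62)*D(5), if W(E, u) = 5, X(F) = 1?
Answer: 9228/341 ≈ 27.062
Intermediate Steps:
D(l) = -8 (D(l) = 4 - (7 + 5) = 4 - 1*12 = 4 - 12 = -8)
26 + (41/44 - 66/62)*D(5) = 26 + (41/44 - 66/62)*(-8) = 26 + (41*(1/44) - 66*1/62)*(-8) = 26 + (41/44 - 33/31)*(-8) = 26 - 181/1364*(-8) = 26 + 362/341 = 9228/341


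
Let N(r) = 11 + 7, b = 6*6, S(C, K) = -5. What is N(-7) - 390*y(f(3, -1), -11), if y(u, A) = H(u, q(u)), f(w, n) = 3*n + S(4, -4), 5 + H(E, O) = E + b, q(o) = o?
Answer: -8952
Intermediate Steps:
b = 36
H(E, O) = 31 + E (H(E, O) = -5 + (E + 36) = -5 + (36 + E) = 31 + E)
f(w, n) = -5 + 3*n (f(w, n) = 3*n - 5 = -5 + 3*n)
y(u, A) = 31 + u
N(r) = 18
N(-7) - 390*y(f(3, -1), -11) = 18 - 390*(31 + (-5 + 3*(-1))) = 18 - 390*(31 + (-5 - 3)) = 18 - 390*(31 - 8) = 18 - 390*23 = 18 - 8970 = -8952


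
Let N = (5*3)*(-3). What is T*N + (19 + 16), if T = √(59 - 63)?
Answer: 35 - 90*I ≈ 35.0 - 90.0*I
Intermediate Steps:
N = -45 (N = 15*(-3) = -45)
T = 2*I (T = √(-4) = 2*I ≈ 2.0*I)
T*N + (19 + 16) = (2*I)*(-45) + (19 + 16) = -90*I + 35 = 35 - 90*I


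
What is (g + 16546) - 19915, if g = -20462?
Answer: -23831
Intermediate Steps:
(g + 16546) - 19915 = (-20462 + 16546) - 19915 = -3916 - 19915 = -23831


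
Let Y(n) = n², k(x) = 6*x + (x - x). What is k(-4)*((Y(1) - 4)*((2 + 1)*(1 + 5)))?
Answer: 1296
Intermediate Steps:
k(x) = 6*x (k(x) = 6*x + 0 = 6*x)
k(-4)*((Y(1) - 4)*((2 + 1)*(1 + 5))) = (6*(-4))*((1² - 4)*((2 + 1)*(1 + 5))) = -24*(1 - 4)*3*6 = -(-72)*18 = -24*(-54) = 1296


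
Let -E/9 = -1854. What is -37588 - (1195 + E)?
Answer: -55469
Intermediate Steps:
E = 16686 (E = -9*(-1854) = 16686)
-37588 - (1195 + E) = -37588 - (1195 + 16686) = -37588 - 1*17881 = -37588 - 17881 = -55469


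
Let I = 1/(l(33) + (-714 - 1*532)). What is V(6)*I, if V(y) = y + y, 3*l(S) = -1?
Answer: -36/3739 ≈ -0.0096282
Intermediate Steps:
l(S) = -⅓ (l(S) = (⅓)*(-1) = -⅓)
I = -3/3739 (I = 1/(-⅓ + (-714 - 1*532)) = 1/(-⅓ + (-714 - 532)) = 1/(-⅓ - 1246) = 1/(-3739/3) = -3/3739 ≈ -0.00080235)
V(y) = 2*y
V(6)*I = (2*6)*(-3/3739) = 12*(-3/3739) = -36/3739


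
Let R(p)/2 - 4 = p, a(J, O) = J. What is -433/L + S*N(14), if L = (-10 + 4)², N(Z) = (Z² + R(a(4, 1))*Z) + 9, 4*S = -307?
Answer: -296440/9 ≈ -32938.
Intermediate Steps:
S = -307/4 (S = (¼)*(-307) = -307/4 ≈ -76.750)
R(p) = 8 + 2*p
N(Z) = 9 + Z² + 16*Z (N(Z) = (Z² + (8 + 2*4)*Z) + 9 = (Z² + (8 + 8)*Z) + 9 = (Z² + 16*Z) + 9 = 9 + Z² + 16*Z)
L = 36 (L = (-6)² = 36)
-433/L + S*N(14) = -433/36 - 307*(9 + 14² + 16*14)/4 = -433*1/36 - 307*(9 + 196 + 224)/4 = -433/36 - 307/4*429 = -433/36 - 131703/4 = -296440/9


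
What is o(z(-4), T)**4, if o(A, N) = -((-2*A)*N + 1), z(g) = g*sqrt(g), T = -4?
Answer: 16752641 + 1048320*I ≈ 1.6753e+7 + 1.0483e+6*I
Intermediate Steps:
z(g) = g**(3/2)
o(A, N) = -1 + 2*A*N (o(A, N) = -(-2*A*N + 1) = -(1 - 2*A*N) = -1 + 2*A*N)
o(z(-4), T)**4 = (-1 + 2*(-4)**(3/2)*(-4))**4 = (-1 + 2*(-8*I)*(-4))**4 = (-1 + 64*I)**4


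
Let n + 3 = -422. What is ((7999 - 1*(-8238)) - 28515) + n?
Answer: -12703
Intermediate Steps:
n = -425 (n = -3 - 422 = -425)
((7999 - 1*(-8238)) - 28515) + n = ((7999 - 1*(-8238)) - 28515) - 425 = ((7999 + 8238) - 28515) - 425 = (16237 - 28515) - 425 = -12278 - 425 = -12703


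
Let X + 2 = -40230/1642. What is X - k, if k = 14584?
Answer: -11995221/821 ≈ -14611.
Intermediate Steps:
X = -21757/821 (X = -2 - 40230/1642 = -2 - 40230*1/1642 = -2 - 20115/821 = -21757/821 ≈ -26.501)
X - k = -21757/821 - 1*14584 = -21757/821 - 14584 = -11995221/821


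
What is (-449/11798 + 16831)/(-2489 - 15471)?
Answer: -198571689/211892080 ≈ -0.93714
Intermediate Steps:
(-449/11798 + 16831)/(-2489 - 15471) = (-449*1/11798 + 16831)/(-17960) = (-449/11798 + 16831)*(-1/17960) = (198571689/11798)*(-1/17960) = -198571689/211892080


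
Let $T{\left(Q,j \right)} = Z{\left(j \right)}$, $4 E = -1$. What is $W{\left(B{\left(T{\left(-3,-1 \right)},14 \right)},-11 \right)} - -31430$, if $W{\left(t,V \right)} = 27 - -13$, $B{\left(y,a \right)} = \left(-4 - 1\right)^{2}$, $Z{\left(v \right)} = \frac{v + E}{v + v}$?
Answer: $31470$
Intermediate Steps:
$E = - \frac{1}{4}$ ($E = \frac{1}{4} \left(-1\right) = - \frac{1}{4} \approx -0.25$)
$Z{\left(v \right)} = \frac{- \frac{1}{4} + v}{2 v}$ ($Z{\left(v \right)} = \frac{v - \frac{1}{4}}{v + v} = \frac{- \frac{1}{4} + v}{2 v}$)
$T{\left(Q,j \right)} = \frac{-1 + 4 j}{8 j}$
$B{\left(y,a \right)} = 25$ ($B{\left(y,a \right)} = \left(-5\right)^{2} = 25$)
$W{\left(t,V \right)} = 40$ ($W{\left(t,V \right)} = 27 + 13 = 40$)
$W{\left(B{\left(T{\left(-3,-1 \right)},14 \right)},-11 \right)} - -31430 = 40 - -31430 = 40 + 31430 = 31470$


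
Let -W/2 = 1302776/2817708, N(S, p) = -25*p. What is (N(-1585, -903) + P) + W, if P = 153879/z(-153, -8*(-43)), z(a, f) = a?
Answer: 86095446764/3991753 ≈ 21568.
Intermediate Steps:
W = -651388/704427 (W = -2605552/2817708 = -2*325694/704427 = -651388/704427 ≈ -0.92471)
P = -51293/51 (P = 153879/(-153) = 153879*(-1/153) = -51293/51 ≈ -1005.7)
(N(-1585, -903) + P) + W = (-25*(-903) - 51293/51) - 651388/704427 = (22575 - 51293/51) - 651388/704427 = 1100032/51 - 651388/704427 = 86095446764/3991753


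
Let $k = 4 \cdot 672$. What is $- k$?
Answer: $-2688$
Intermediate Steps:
$k = 2688$
$- k = \left(-1\right) 2688 = -2688$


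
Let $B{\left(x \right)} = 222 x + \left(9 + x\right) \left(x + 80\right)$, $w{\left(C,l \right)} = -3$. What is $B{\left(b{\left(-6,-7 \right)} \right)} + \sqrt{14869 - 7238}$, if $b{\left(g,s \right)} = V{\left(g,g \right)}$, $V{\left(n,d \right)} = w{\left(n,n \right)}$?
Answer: $-204 + \sqrt{7631} \approx -116.64$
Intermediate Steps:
$V{\left(n,d \right)} = -3$
$b{\left(g,s \right)} = -3$
$B{\left(x \right)} = 222 x + \left(9 + x\right) \left(80 + x\right)$
$B{\left(b{\left(-6,-7 \right)} \right)} + \sqrt{14869 - 7238} = \left(720 + \left(-3\right)^{2} + 311 \left(-3\right)\right) + \sqrt{14869 - 7238} = \left(720 + 9 - 933\right) + \sqrt{7631} = -204 + \sqrt{7631}$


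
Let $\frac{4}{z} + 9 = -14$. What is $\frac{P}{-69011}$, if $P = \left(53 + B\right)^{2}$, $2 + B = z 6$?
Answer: $- \frac{1320201}{36506819} \approx -0.036163$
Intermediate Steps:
$z = - \frac{4}{23}$ ($z = \frac{4}{-9 - 14} = \frac{4}{-23} = 4 \left(- \frac{1}{23}\right) = - \frac{4}{23} \approx -0.17391$)
$B = - \frac{70}{23}$ ($B = -2 - \frac{24}{23} = - \frac{70}{23} \approx -3.0435$)
$P = \frac{1320201}{529}$ ($P = \left(53 - \frac{70}{23}\right)^{2} = \left(\frac{1149}{23}\right)^{2} = \frac{1320201}{529} \approx 2495.7$)
$\frac{P}{-69011} = \frac{1320201}{529 \left(-69011\right)} = \frac{1320201}{529} \left(- \frac{1}{69011}\right) = - \frac{1320201}{36506819}$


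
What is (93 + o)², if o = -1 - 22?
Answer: 4900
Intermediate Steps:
o = -23
(93 + o)² = (93 - 23)² = 70² = 4900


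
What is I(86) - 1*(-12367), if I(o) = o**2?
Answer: 19763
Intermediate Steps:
I(86) - 1*(-12367) = 86**2 - 1*(-12367) = 7396 + 12367 = 19763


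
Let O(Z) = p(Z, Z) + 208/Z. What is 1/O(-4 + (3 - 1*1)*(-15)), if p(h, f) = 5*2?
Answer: 17/66 ≈ 0.25758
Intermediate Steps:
p(h, f) = 10
O(Z) = 10 + 208/Z
1/O(-4 + (3 - 1*1)*(-15)) = 1/(10 + 208/(-4 + (3 - 1*1)*(-15))) = 1/(10 + 208/(-4 + (3 - 1)*(-15))) = 1/(10 + 208/(-4 + 2*(-15))) = 1/(10 + 208/(-4 - 30)) = 1/(10 + 208/(-34)) = 1/(10 + 208*(-1/34)) = 1/(10 - 104/17) = 1/(66/17) = 17/66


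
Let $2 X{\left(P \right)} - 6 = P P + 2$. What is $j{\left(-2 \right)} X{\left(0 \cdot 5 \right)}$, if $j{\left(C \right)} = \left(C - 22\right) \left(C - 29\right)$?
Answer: $2976$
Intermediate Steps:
$X{\left(P \right)} = 4 + \frac{P^{2}}{2}$ ($X{\left(P \right)} = 3 + \frac{P P + 2}{2} = 3 + \frac{P^{2} + 2}{2} = 3 + \frac{2 + P^{2}}{2} = 3 + \left(1 + \frac{P^{2}}{2}\right) = 4 + \frac{P^{2}}{2}$)
$j{\left(C \right)} = \left(-29 + C\right) \left(-22 + C\right)$ ($j{\left(C \right)} = \left(-22 + C\right) \left(-29 + C\right) = \left(-29 + C\right) \left(-22 + C\right)$)
$j{\left(-2 \right)} X{\left(0 \cdot 5 \right)} = \left(638 + \left(-2\right)^{2} - -102\right) \left(4 + \frac{\left(0 \cdot 5\right)^{2}}{2}\right) = \left(638 + 4 + 102\right) \left(4 + \frac{0^{2}}{2}\right) = 744 \left(4 + \frac{1}{2} \cdot 0\right) = 744 \left(4 + 0\right) = 744 \cdot 4 = 2976$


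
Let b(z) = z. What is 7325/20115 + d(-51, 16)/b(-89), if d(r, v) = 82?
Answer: -199501/358047 ≈ -0.55719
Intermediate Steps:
7325/20115 + d(-51, 16)/b(-89) = 7325/20115 + 82/(-89) = 7325*(1/20115) + 82*(-1/89) = 1465/4023 - 82/89 = -199501/358047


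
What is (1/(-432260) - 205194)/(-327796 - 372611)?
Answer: 88697158441/302757929820 ≈ 0.29296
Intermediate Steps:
(1/(-432260) - 205194)/(-327796 - 372611) = (-1/432260 - 205194)/(-700407) = -88697158441/432260*(-1/700407) = 88697158441/302757929820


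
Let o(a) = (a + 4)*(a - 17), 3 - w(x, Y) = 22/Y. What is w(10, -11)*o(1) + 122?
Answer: -278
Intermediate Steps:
w(x, Y) = 3 - 22/Y
o(a) = (-17 + a)*(4 + a) (o(a) = (4 + a)*(-17 + a) = (-17 + a)*(4 + a))
w(10, -11)*o(1) + 122 = (3 - 22/(-11))*(-68 + 1² - 13*1) + 122 = (3 - 22*(-1/11))*(-68 + 1 - 13) + 122 = (3 + 2)*(-80) + 122 = 5*(-80) + 122 = -400 + 122 = -278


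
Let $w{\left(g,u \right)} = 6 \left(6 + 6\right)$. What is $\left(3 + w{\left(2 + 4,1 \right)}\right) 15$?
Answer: $1125$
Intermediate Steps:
$w{\left(g,u \right)} = 72$ ($w{\left(g,u \right)} = 6 \cdot 12 = 72$)
$\left(3 + w{\left(2 + 4,1 \right)}\right) 15 = \left(3 + 72\right) 15 = 75 \cdot 15 = 1125$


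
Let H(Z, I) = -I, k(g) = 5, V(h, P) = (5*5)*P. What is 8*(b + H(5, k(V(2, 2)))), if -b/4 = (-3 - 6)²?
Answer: -2632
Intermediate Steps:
V(h, P) = 25*P
b = -324 (b = -4*(-3 - 6)² = -4*(-9)² = -4*81 = -324)
8*(b + H(5, k(V(2, 2)))) = 8*(-324 - 1*5) = 8*(-324 - 5) = 8*(-329) = -2632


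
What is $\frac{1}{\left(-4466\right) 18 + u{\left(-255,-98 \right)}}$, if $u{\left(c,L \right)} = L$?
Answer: $- \frac{1}{80486} \approx -1.2425 \cdot 10^{-5}$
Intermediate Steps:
$\frac{1}{\left(-4466\right) 18 + u{\left(-255,-98 \right)}} = \frac{1}{\left(-4466\right) 18 - 98} = \frac{1}{-80388 - 98} = \frac{1}{-80486} = - \frac{1}{80486}$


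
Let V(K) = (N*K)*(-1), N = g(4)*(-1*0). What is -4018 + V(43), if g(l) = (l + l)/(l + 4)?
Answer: -4018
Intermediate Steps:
g(l) = 2*l/(4 + l) (g(l) = (2*l)/(4 + l) = 2*l/(4 + l))
N = 0 (N = (2*4/(4 + 4))*(-1*0) = (2*4/8)*0 = (2*4*(1/8))*0 = 1*0 = 0)
V(K) = 0 (V(K) = (0*K)*(-1) = 0*(-1) = 0)
-4018 + V(43) = -4018 + 0 = -4018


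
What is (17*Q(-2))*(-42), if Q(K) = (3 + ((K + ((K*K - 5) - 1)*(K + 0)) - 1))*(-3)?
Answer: 8568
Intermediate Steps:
Q(K) = -6 - 3*K - 3*K*(-6 + K**2) (Q(K) = (3 + ((K + ((K**2 - 5) - 1)*K) - 1))*(-3) = (3 + ((K + ((-5 + K**2) - 1)*K) - 1))*(-3) = (3 + ((K + (-6 + K**2)*K) - 1))*(-3) = (3 + ((K + K*(-6 + K**2)) - 1))*(-3) = (3 + (-1 + K + K*(-6 + K**2)))*(-3) = (2 + K + K*(-6 + K**2))*(-3) = -6 - 3*K - 3*K*(-6 + K**2))
(17*Q(-2))*(-42) = (17*(-6 - 3*(-2)**3 + 15*(-2)))*(-42) = (17*(-6 - 3*(-8) - 30))*(-42) = (17*(-6 + 24 - 30))*(-42) = (17*(-12))*(-42) = -204*(-42) = 8568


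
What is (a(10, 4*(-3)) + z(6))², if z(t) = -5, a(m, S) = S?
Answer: 289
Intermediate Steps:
(a(10, 4*(-3)) + z(6))² = (4*(-3) - 5)² = (-12 - 5)² = (-17)² = 289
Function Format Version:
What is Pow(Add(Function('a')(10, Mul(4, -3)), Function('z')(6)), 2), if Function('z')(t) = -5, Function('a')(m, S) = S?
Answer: 289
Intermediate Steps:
Pow(Add(Function('a')(10, Mul(4, -3)), Function('z')(6)), 2) = Pow(Add(Mul(4, -3), -5), 2) = Pow(Add(-12, -5), 2) = Pow(-17, 2) = 289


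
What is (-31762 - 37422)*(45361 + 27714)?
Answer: -5055620800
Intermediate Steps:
(-31762 - 37422)*(45361 + 27714) = -69184*73075 = -5055620800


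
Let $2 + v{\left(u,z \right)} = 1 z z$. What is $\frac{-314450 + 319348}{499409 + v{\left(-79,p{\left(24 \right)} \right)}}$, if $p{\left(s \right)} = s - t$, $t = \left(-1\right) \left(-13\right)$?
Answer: $\frac{2449}{249764} \approx 0.0098053$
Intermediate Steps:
$t = 13$
$p{\left(s \right)} = -13 + s$ ($p{\left(s \right)} = s - 13 = -13 + s$)
$v{\left(u,z \right)} = -2 + z^{2}$ ($v{\left(u,z \right)} = -2 + 1 z z = -2 + z z = -2 + z^{2}$)
$\frac{-314450 + 319348}{499409 + v{\left(-79,p{\left(24 \right)} \right)}} = \frac{-314450 + 319348}{499409 - \left(2 - \left(-13 + 24\right)^{2}\right)} = \frac{4898}{499409 - \left(2 - 11^{2}\right)} = \frac{4898}{499409 + \left(-2 + 121\right)} = \frac{4898}{499409 + 119} = \frac{4898}{499528} = 4898 \cdot \frac{1}{499528} = \frac{2449}{249764}$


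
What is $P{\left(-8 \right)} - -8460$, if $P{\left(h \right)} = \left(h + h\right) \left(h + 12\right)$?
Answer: $8396$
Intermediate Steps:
$P{\left(h \right)} = 2 h \left(12 + h\right)$
$P{\left(-8 \right)} - -8460 = 2 \left(-8\right) \left(12 - 8\right) - -8460 = 2 \left(-8\right) 4 + 8460 = -64 + 8460 = 8396$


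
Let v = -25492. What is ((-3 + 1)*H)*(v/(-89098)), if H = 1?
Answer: -25492/44549 ≈ -0.57222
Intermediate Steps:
((-3 + 1)*H)*(v/(-89098)) = ((-3 + 1)*1)*(-25492/(-89098)) = (-2*1)*(-25492*(-1/89098)) = -2*12746/44549 = -25492/44549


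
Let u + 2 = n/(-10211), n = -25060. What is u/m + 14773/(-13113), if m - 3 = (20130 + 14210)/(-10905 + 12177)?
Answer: -1419590361625/1277241985377 ≈ -1.1115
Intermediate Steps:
u = 4638/10211 (u = -2 - 25060/(-10211) = -2 - 25060*(-1/10211) = -2 + 25060/10211 = 4638/10211 ≈ 0.45422)
m = 9539/318 (m = 3 + (20130 + 14210)/(-10905 + 12177) = 3 + 34340/1272 = 3 + 34340*(1/1272) = 3 + 8585/318 = 9539/318 ≈ 29.997)
u/m + 14773/(-13113) = 4638/(10211*(9539/318)) + 14773/(-13113) = (4638/10211)*(318/9539) + 14773*(-1/13113) = 1474884/97402729 - 14773/13113 = -1419590361625/1277241985377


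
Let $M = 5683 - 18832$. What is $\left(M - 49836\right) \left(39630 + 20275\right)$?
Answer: $-3773116425$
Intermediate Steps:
$M = -13149$ ($M = 5683 - 18832 = -13149$)
$\left(M - 49836\right) \left(39630 + 20275\right) = \left(-13149 - 49836\right) \left(39630 + 20275\right) = \left(-62985\right) 59905 = -3773116425$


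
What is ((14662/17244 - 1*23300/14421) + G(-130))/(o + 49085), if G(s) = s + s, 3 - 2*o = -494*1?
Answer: -10807672123/2044673971659 ≈ -0.0052858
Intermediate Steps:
o = 497/2 (o = 3/2 - (-247) = 3/2 - ½*(-494) = 3/2 + 247 = 497/2 ≈ 248.50)
G(s) = 2*s
((14662/17244 - 1*23300/14421) + G(-130))/(o + 49085) = ((14662/17244 - 1*23300/14421) + 2*(-130))/(497/2 + 49085) = ((14662*(1/17244) - 23300*1/14421) - 260)/(98667/2) = ((7331/8622 - 23300/14421) - 260)*(2/98667) = (-31724083/41445954 - 260)*(2/98667) = -10807672123/41445954*2/98667 = -10807672123/2044673971659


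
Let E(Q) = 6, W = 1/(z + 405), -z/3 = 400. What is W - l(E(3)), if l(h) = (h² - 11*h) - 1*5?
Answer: 27824/795 ≈ 34.999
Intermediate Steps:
z = -1200 (z = -3*400 = -1200)
W = -1/795 (W = 1/(-1200 + 405) = 1/(-795) = -1/795 ≈ -0.0012579)
l(h) = -5 + h² - 11*h (l(h) = (h² - 11*h) - 5 = -5 + h² - 11*h)
W - l(E(3)) = -1/795 - (-5 + 6² - 11*6) = -1/795 - (-5 + 36 - 66) = -1/795 - 1*(-35) = -1/795 + 35 = 27824/795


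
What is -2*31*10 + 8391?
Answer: 7771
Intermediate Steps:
-2*31*10 + 8391 = -62*10 + 8391 = -620 + 8391 = 7771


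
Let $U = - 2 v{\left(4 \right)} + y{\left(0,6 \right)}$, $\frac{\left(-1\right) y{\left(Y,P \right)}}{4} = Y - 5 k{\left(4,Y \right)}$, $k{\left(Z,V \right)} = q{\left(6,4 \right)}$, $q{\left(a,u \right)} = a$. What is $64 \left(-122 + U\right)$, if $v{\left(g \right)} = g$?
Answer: $-640$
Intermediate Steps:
$k{\left(Z,V \right)} = 6$
$y{\left(Y,P \right)} = 120 - 4 Y$ ($y{\left(Y,P \right)} = - 4 \left(Y - 30\right) = - 4 \left(-30 + Y\right) = 120 - 4 Y$)
$U = 112$ ($U = \left(-2\right) 4 + \left(120 - 0\right) = -8 + \left(120 + 0\right) = -8 + 120 = 112$)
$64 \left(-122 + U\right) = 64 \left(-122 + 112\right) = 64 \left(-10\right) = -640$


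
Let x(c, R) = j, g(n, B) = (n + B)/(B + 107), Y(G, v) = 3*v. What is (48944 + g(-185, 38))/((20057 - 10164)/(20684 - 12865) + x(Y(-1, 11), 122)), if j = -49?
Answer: -55489355327/54119510 ≈ -1025.3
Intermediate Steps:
g(n, B) = (B + n)/(107 + B)
x(c, R) = -49
(48944 + g(-185, 38))/((20057 - 10164)/(20684 - 12865) + x(Y(-1, 11), 122)) = (48944 + (38 - 185)/(107 + 38))/((20057 - 10164)/(20684 - 12865) - 49) = (48944 - 147/145)/(9893/7819 - 49) = 7096733/(145*(-373238/7819)) = (7096733/145)*(-7819/373238) = -55489355327/54119510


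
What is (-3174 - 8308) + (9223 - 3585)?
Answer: -5844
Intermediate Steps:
(-3174 - 8308) + (9223 - 3585) = -11482 + 5638 = -5844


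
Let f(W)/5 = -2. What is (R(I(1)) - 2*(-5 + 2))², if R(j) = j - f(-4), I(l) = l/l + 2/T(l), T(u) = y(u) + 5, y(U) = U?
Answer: 2704/9 ≈ 300.44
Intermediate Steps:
T(u) = 5 + u (T(u) = u + 5 = 5 + u)
f(W) = -10 (f(W) = 5*(-2) = -10)
I(l) = 1 + 2/(5 + l) (I(l) = l/l + 2/(5 + l) = 1 + 2/(5 + l))
R(j) = 10 + j (R(j) = j - 1*(-10) = j + 10 = 10 + j)
(R(I(1)) - 2*(-5 + 2))² = ((10 + (7 + 1)/(5 + 1)) - 2*(-5 + 2))² = ((10 + 8/6) - 2*(-3))² = ((10 + (⅙)*8) + 6)² = ((10 + 4/3) + 6)² = (34/3 + 6)² = (52/3)² = 2704/9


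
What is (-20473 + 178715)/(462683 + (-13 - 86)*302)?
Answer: 158242/432785 ≈ 0.36564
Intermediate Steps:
(-20473 + 178715)/(462683 + (-13 - 86)*302) = 158242/(462683 - 99*302) = 158242/(462683 - 29898) = 158242/432785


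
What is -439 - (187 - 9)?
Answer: -617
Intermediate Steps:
-439 - (187 - 9) = -439 - 1*178 = -439 - 178 = -617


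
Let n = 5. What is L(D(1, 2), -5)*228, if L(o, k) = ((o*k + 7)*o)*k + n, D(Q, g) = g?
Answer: 7980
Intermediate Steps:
L(o, k) = 5 + k*o*(7 + k*o) (L(o, k) = ((o*k + 7)*o)*k + 5 = ((k*o + 7)*o)*k + 5 = ((7 + k*o)*o)*k + 5 = (o*(7 + k*o))*k + 5 = k*o*(7 + k*o) + 5 = 5 + k*o*(7 + k*o))
L(D(1, 2), -5)*228 = (5 + (-5)²*2² + 7*(-5)*2)*228 = (5 + 25*4 - 70)*228 = (5 + 100 - 70)*228 = 35*228 = 7980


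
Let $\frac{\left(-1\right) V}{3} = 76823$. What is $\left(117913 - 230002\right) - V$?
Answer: $118380$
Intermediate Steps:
$V = -230469$ ($V = \left(-3\right) 76823 = -230469$)
$\left(117913 - 230002\right) - V = \left(117913 - 230002\right) - -230469 = \left(117913 - 230002\right) + 230469 = -112089 + 230469 = 118380$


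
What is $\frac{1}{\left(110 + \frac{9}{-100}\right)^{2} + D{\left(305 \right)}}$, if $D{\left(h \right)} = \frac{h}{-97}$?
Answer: $\frac{970000}{11714751857} \approx 8.2802 \cdot 10^{-5}$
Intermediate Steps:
$D{\left(h \right)} = - \frac{h}{97}$ ($D{\left(h \right)} = h \left(- \frac{1}{97}\right) = - \frac{h}{97}$)
$\frac{1}{\left(110 + \frac{9}{-100}\right)^{2} + D{\left(305 \right)}} = \frac{1}{\left(110 + \frac{9}{-100}\right)^{2} - \frac{305}{97}} = \frac{1}{\left(110 + 9 \left(- \frac{1}{100}\right)\right)^{2} - \frac{305}{97}} = \frac{1}{\left(110 - \frac{9}{100}\right)^{2} - \frac{305}{97}} = \frac{1}{\left(\frac{10991}{100}\right)^{2} - \frac{305}{97}} = \frac{1}{\frac{120802081}{10000} - \frac{305}{97}} = \frac{1}{\frac{11714751857}{970000}} = \frac{970000}{11714751857}$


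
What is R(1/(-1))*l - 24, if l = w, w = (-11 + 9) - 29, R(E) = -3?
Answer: 69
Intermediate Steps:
w = -31 (w = -2 - 29 = -31)
l = -31
R(1/(-1))*l - 24 = -3*(-31) - 24 = 93 - 24 = 69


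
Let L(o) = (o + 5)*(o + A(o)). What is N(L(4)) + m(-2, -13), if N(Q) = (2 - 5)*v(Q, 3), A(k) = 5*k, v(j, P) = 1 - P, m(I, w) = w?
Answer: -7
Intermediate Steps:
L(o) = 6*o*(5 + o) (L(o) = (o + 5)*(o + 5*o) = (5 + o)*(6*o) = 6*o*(5 + o))
N(Q) = 6 (N(Q) = (2 - 5)*(1 - 1*3) = -3*(1 - 3) = -3*(-2) = 6)
N(L(4)) + m(-2, -13) = 6 - 13 = -7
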